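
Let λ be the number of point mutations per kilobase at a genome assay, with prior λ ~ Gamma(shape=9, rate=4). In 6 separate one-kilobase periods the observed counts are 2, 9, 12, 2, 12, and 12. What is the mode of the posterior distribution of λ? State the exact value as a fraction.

57/10

Total count: 2 + 9 + 12 + 2 + 12 + 12 = 49.
Total exposure: 6 kilobases.
By Gamma–Poisson conjugacy, the posterior is Gamma(α + Σx, β + Σt) = Gamma(9 + 49, 4 + 6) = Gamma(58, 10).
Posterior mode = (α'−1)/β' = 57/10.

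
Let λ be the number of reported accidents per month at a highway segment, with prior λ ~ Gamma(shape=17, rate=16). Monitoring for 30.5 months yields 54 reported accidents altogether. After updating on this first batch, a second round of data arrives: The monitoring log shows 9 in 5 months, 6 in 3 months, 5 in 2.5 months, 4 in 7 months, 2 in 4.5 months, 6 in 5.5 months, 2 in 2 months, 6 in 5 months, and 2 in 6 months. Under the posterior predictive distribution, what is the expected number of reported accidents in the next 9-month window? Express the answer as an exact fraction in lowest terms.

339/29

Total count 54 over total exposure 30.5 months.
After the first batch: Gamma(17 + 54, 16 + 30.5) = Gamma(71, 93/2).
Total count: 9 + 6 + 5 + 4 + 2 + 6 + 2 + 6 + 2 = 42.
Total exposure: 5 + 3 + 2.5 + 7 + 4.5 + 5.5 + 2 + 5 + 6 = 40.5 months.
After the second batch: Gamma(71 + 42, 93/2 + 40.5) = Gamma(113, 87).
Predictive mean over a 9-month window = T·E[λ|data] = 9·113/87 = 339/29.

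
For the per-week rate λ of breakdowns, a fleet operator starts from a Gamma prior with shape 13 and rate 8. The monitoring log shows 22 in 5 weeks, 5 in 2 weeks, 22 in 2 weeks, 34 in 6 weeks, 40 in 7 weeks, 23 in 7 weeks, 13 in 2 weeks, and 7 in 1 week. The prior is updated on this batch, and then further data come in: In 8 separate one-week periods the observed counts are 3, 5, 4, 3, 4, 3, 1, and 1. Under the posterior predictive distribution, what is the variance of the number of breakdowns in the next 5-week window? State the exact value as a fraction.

53795/2304

Total count: 22 + 5 + 22 + 34 + 40 + 23 + 13 + 7 = 166.
Total exposure: 5 + 2 + 2 + 6 + 7 + 7 + 2 + 1 = 32 weeks.
After the first batch: Gamma(13 + 166, 8 + 32) = Gamma(179, 40).
Total count: 3 + 5 + 4 + 3 + 4 + 3 + 1 + 1 = 24.
Total exposure: 8 weeks.
After the second batch: Gamma(179 + 24, 40 + 8) = Gamma(203, 48).
The posterior predictive for a window of length T is Negative Binomial with variance T·α'·(β'+T)/β'² = 5·203·53/2304 = 53795/2304.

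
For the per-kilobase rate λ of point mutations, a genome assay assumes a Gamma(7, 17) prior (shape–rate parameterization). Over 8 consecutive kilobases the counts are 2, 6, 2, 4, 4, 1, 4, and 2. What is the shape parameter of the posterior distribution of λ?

32

Total count: 2 + 6 + 2 + 4 + 4 + 1 + 4 + 2 = 25.
Total exposure: 8 kilobases.
By Gamma–Poisson conjugacy, the posterior is Gamma(α + Σx, β + Σt) = Gamma(7 + 25, 17 + 8) = Gamma(32, 25).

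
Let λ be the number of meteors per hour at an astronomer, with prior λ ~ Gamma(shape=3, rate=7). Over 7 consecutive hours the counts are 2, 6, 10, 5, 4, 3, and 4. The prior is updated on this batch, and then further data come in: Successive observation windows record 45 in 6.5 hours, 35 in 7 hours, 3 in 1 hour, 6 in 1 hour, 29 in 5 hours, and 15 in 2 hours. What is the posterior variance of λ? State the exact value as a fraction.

680/5329

Total count: 2 + 6 + 10 + 5 + 4 + 3 + 4 = 34.
Total exposure: 7 hours.
After the first batch: Gamma(3 + 34, 7 + 7) = Gamma(37, 14).
Total count: 45 + 35 + 3 + 6 + 29 + 15 = 133.
Total exposure: 6.5 + 7 + 1 + 1 + 5 + 2 = 22.5 hours.
After the second batch: Gamma(37 + 133, 14 + 22.5) = Gamma(170, 73/2).
Posterior variance = α'/β'² = 170/(5329/4) = 680/5329.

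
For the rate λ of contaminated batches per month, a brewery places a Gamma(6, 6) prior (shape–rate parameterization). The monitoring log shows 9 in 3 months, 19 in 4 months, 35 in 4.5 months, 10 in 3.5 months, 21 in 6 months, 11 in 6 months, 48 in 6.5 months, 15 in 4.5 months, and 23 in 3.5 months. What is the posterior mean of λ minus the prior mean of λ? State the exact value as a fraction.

Total count: 9 + 19 + 35 + 10 + 21 + 11 + 48 + 15 + 23 = 191.
Total exposure: 3 + 4 + 4.5 + 3.5 + 6 + 6 + 6.5 + 4.5 + 3.5 = 41.5 months.
Posterior: α' = 6 + 191 = 197, β' = 6 + 41.5 = 95/2.
Posterior mean = 197/(95/2) = 394/95; prior mean = 6/6 = 1. Difference = 394/95 − 1 = 299/95.

299/95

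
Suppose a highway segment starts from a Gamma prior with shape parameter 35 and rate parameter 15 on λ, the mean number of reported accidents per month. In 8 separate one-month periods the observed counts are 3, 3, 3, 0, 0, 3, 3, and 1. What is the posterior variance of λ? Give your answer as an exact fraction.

51/529

Total count: 3 + 3 + 3 + 0 + 0 + 3 + 3 + 1 = 16.
Total exposure: 8 months.
By Gamma–Poisson conjugacy, the posterior is Gamma(α + Σx, β + Σt) = Gamma(35 + 16, 15 + 8) = Gamma(51, 23).
Posterior variance = α'/β'² = 51/529.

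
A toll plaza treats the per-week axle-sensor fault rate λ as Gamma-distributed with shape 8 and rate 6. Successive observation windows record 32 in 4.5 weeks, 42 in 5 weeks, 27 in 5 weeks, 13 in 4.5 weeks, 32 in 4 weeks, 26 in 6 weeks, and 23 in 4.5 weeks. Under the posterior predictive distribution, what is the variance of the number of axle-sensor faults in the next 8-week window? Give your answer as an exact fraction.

308560/6241

Total count: 32 + 42 + 27 + 13 + 32 + 26 + 23 = 195.
Total exposure: 4.5 + 5 + 5 + 4.5 + 4 + 6 + 4.5 = 33.5 weeks.
Gamma(α, β) with Poisson data over total exposure Σt gives posterior Gamma(α+Σx, β+Σt) = Gamma(203, 79/2).
The posterior predictive for a window of length T is Negative Binomial with variance T·α'·(β'+T)/β'² = 8·203·(95/2)/(6241/4) = 308560/6241.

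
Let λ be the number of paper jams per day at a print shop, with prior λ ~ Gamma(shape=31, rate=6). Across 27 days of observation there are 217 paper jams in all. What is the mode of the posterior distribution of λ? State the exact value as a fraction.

Total count 217 over total exposure 27 days.
Conjugate update: add total count to the shape and total exposure to the rate, giving Gamma(248, 33).
Posterior mode = (α'−1)/β' = 247/33.

247/33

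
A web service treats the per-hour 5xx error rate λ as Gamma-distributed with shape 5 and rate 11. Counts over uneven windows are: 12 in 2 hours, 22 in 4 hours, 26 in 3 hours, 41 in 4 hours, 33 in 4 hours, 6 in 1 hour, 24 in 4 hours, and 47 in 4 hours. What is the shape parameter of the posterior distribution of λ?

216

Total count: 12 + 22 + 26 + 41 + 33 + 6 + 24 + 47 = 211.
Total exposure: 2 + 4 + 3 + 4 + 4 + 1 + 4 + 4 = 26 hours.
Gamma(α, β) with Poisson data over total exposure Σt gives posterior Gamma(α+Σx, β+Σt) = Gamma(216, 37).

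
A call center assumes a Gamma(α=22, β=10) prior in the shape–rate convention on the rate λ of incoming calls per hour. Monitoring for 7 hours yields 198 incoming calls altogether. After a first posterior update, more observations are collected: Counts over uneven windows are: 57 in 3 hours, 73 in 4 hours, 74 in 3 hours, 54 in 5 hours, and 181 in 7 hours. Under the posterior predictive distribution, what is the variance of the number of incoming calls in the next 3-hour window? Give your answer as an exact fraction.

9226/169

Total count 198 over total exposure 7 hours.
After the first batch: Gamma(22 + 198, 10 + 7) = Gamma(220, 17).
Total count: 57 + 73 + 74 + 54 + 181 = 439.
Total exposure: 3 + 4 + 3 + 5 + 7 = 22 hours.
After the second batch: Gamma(220 + 439, 17 + 22) = Gamma(659, 39).
The posterior predictive for a window of length T is Negative Binomial with variance T·α'·(β'+T)/β'² = 3·659·42/1521 = 9226/169.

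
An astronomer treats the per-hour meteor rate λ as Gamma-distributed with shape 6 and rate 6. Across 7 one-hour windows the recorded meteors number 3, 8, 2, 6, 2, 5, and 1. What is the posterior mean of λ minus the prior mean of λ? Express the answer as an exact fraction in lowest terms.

Total count: 3 + 8 + 2 + 6 + 2 + 5 + 1 = 27.
Total exposure: 7 hours.
By Gamma–Poisson conjugacy, the posterior is Gamma(α + Σx, β + Σt) = Gamma(6 + 27, 6 + 7) = Gamma(33, 13).
Posterior mean = 33/13 = 33/13; prior mean = 6/6 = 1. Difference = 33/13 − 1 = 20/13.

20/13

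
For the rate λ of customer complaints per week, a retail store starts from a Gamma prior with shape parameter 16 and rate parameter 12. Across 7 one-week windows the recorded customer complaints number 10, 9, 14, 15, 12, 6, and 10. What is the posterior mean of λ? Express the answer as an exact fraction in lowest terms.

92/19

Total count: 10 + 9 + 14 + 15 + 12 + 6 + 10 = 76.
Total exposure: 7 weeks.
Gamma(α, β) with Poisson data over total exposure Σt gives posterior Gamma(α+Σx, β+Σt) = Gamma(92, 19).
Posterior mean = α'/β' = 92/19.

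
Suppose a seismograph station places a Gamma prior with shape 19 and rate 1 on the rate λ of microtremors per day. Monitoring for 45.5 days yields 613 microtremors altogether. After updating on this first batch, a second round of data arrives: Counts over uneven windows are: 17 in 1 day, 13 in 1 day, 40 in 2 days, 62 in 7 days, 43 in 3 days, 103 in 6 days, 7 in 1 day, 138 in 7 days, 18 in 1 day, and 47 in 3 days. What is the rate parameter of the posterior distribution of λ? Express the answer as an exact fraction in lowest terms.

Total count 613 over total exposure 45.5 days.
After the first batch: Gamma(19 + 613, 1 + 45.5) = Gamma(632, 93/2).
Total count: 17 + 13 + 40 + 62 + 43 + 103 + 7 + 138 + 18 + 47 = 488.
Total exposure: 1 + 1 + 2 + 7 + 3 + 6 + 1 + 7 + 1 + 3 = 32 days.
After the second batch: Gamma(632 + 488, 93/2 + 32) = Gamma(1120, 157/2).

157/2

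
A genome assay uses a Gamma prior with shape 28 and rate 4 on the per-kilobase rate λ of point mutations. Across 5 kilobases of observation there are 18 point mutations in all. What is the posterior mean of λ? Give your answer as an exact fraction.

46/9

Total count 18 over total exposure 5 kilobases.
The Gamma prior is conjugate for the Poisson rate, so λ | data ~ Gamma(28+18, 4+5) = Gamma(46, 9).
Posterior mean = α'/β' = 46/9.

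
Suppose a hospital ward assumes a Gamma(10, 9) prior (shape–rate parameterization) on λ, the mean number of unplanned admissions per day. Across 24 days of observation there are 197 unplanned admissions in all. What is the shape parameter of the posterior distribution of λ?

Total count 197 over total exposure 24 days.
By Gamma–Poisson conjugacy, the posterior is Gamma(α + Σx, β + Σt) = Gamma(10 + 197, 9 + 24) = Gamma(207, 33).

207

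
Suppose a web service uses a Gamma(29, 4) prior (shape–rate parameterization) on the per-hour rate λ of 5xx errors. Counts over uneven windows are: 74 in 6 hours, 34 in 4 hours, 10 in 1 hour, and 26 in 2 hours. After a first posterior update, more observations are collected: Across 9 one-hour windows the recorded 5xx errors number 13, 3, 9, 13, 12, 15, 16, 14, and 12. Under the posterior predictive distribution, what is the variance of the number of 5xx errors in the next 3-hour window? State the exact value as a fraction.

6090/169

Total count: 74 + 34 + 10 + 26 = 144.
Total exposure: 6 + 4 + 1 + 2 = 13 hours.
After the first batch: Gamma(29 + 144, 4 + 13) = Gamma(173, 17).
Total count: 13 + 3 + 9 + 13 + 12 + 15 + 16 + 14 + 12 = 107.
Total exposure: 9 hours.
After the second batch: Gamma(173 + 107, 17 + 9) = Gamma(280, 26).
The posterior predictive for a window of length T is Negative Binomial with variance T·α'·(β'+T)/β'² = 3·280·29/676 = 6090/169.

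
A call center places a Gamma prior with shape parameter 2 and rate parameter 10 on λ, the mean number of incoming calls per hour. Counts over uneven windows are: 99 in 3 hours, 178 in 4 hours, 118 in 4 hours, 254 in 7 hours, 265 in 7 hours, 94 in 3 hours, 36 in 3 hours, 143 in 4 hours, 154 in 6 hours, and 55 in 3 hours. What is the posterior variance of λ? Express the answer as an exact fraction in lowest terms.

233/486

Total count: 99 + 178 + 118 + 254 + 265 + 94 + 36 + 143 + 154 + 55 = 1396.
Total exposure: 3 + 4 + 4 + 7 + 7 + 3 + 3 + 4 + 6 + 3 = 44 hours.
The Gamma prior is conjugate for the Poisson rate, so λ | data ~ Gamma(2+1396, 10+44) = Gamma(1398, 54).
Posterior variance = α'/β'² = 1398/2916 = 233/486.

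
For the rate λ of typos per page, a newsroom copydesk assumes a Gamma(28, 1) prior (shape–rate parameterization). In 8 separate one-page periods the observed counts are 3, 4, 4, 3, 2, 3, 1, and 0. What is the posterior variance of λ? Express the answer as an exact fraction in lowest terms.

Total count: 3 + 4 + 4 + 3 + 2 + 3 + 1 + 0 = 20.
Total exposure: 8 pages.
Gamma(α, β) with Poisson data over total exposure Σt gives posterior Gamma(α+Σx, β+Σt) = Gamma(48, 9).
Posterior variance = α'/β'² = 48/81 = 16/27.

16/27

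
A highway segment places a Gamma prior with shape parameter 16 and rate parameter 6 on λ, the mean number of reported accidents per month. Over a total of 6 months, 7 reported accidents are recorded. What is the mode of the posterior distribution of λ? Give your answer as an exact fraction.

11/6

Total count 7 over total exposure 6 months.
Posterior: α' = 16 + 7 = 23, β' = 6 + 6 = 12.
Posterior mode = (α'−1)/β' = 22/12 = 11/6.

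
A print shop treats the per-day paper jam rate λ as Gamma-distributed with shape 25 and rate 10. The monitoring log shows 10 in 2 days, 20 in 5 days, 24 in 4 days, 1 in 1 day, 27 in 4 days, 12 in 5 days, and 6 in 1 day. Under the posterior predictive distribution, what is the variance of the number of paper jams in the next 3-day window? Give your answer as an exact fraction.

Total count: 10 + 20 + 24 + 1 + 27 + 12 + 6 = 100.
Total exposure: 2 + 5 + 4 + 1 + 4 + 5 + 1 = 22 days.
Conjugate update: add total count to the shape and total exposure to the rate, giving Gamma(125, 32).
The posterior predictive for a window of length T is Negative Binomial with variance T·α'·(β'+T)/β'² = 3·125·35/1024 = 13125/1024.

13125/1024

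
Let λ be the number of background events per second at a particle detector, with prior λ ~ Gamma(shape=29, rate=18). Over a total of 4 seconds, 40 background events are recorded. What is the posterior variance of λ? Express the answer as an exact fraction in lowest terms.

Total count 40 over total exposure 4 seconds.
By Gamma–Poisson conjugacy, the posterior is Gamma(α + Σx, β + Σt) = Gamma(29 + 40, 18 + 4) = Gamma(69, 22).
Posterior variance = α'/β'² = 69/484.

69/484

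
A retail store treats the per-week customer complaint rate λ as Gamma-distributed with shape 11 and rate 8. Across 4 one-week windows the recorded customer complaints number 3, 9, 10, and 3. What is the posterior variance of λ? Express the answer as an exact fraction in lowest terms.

1/4

Total count: 3 + 9 + 10 + 3 = 25.
Total exposure: 4 weeks.
Posterior: α' = 11 + 25 = 36, β' = 8 + 4 = 12.
Posterior variance = α'/β'² = 36/144 = 1/4.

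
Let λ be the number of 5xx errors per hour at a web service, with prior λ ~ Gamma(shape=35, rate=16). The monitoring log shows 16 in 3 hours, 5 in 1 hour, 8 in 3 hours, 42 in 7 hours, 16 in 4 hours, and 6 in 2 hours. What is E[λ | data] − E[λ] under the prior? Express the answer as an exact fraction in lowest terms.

197/144

Total count: 16 + 5 + 8 + 42 + 16 + 6 = 93.
Total exposure: 3 + 1 + 3 + 7 + 4 + 2 = 20 hours.
Posterior: α' = 35 + 93 = 128, β' = 16 + 20 = 36.
Posterior mean = 128/36 = 32/9; prior mean = 35/16 = 35/16. Difference = 32/9 − 35/16 = 197/144.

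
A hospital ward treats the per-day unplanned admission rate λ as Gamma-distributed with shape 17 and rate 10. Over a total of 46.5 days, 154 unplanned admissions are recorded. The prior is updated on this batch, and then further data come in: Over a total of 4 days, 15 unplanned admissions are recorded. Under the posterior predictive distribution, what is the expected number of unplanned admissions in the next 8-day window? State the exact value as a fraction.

Total count 154 over total exposure 46.5 days.
After the first batch: Gamma(17 + 154, 10 + 46.5) = Gamma(171, 113/2).
Total count 15 over total exposure 4 days.
After the second batch: Gamma(171 + 15, 113/2 + 4) = Gamma(186, 121/2).
Predictive mean over an 8-day window = T·E[λ|data] = 8·186/(121/2) = 2976/121.

2976/121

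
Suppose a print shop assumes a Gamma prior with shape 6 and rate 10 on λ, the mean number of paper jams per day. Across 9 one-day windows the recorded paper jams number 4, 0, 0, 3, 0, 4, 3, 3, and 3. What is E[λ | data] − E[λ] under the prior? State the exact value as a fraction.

Total count: 4 + 0 + 0 + 3 + 0 + 4 + 3 + 3 + 3 = 20.
Total exposure: 9 days.
The Gamma prior is conjugate for the Poisson rate, so λ | data ~ Gamma(6+20, 10+9) = Gamma(26, 19).
Posterior mean = 26/19 = 26/19; prior mean = 6/10 = 3/5. Difference = 26/19 − 3/5 = 73/95.

73/95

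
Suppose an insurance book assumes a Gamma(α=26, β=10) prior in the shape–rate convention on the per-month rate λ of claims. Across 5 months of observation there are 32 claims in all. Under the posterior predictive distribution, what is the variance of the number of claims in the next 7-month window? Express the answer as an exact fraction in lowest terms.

8932/225

Total count 32 over total exposure 5 months.
Conjugate update: add total count to the shape and total exposure to the rate, giving Gamma(58, 15).
The posterior predictive for a window of length T is Negative Binomial with variance T·α'·(β'+T)/β'² = 7·58·22/225 = 8932/225.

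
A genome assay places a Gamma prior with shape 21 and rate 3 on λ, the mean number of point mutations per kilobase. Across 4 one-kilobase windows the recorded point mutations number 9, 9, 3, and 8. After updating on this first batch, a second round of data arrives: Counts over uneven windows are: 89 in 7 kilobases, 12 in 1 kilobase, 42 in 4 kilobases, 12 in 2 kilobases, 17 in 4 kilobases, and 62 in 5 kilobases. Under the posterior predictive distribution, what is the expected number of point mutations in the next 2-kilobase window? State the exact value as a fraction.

Total count: 9 + 9 + 3 + 8 = 29.
Total exposure: 4 kilobases.
After the first batch: Gamma(21 + 29, 3 + 4) = Gamma(50, 7).
Total count: 89 + 12 + 42 + 12 + 17 + 62 = 234.
Total exposure: 7 + 1 + 4 + 2 + 4 + 5 = 23 kilobases.
After the second batch: Gamma(50 + 234, 7 + 23) = Gamma(284, 30).
Predictive mean over a 2-kilobase window = T·E[λ|data] = 2·284/30 = 284/15.

284/15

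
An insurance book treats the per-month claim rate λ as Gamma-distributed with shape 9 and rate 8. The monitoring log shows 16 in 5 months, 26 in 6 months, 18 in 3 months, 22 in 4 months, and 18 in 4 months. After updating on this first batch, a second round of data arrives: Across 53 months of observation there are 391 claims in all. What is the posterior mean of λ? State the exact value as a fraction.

Total count: 16 + 26 + 18 + 22 + 18 = 100.
Total exposure: 5 + 6 + 3 + 4 + 4 = 22 months.
After the first batch: Gamma(9 + 100, 8 + 22) = Gamma(109, 30).
Total count 391 over total exposure 53 months.
After the second batch: Gamma(109 + 391, 30 + 53) = Gamma(500, 83).
Posterior mean = α'/β' = 500/83.

500/83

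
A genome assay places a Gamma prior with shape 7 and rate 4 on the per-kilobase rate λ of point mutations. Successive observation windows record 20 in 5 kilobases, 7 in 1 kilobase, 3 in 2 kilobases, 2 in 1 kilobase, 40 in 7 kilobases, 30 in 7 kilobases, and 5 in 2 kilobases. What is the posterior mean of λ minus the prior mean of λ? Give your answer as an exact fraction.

253/116

Total count: 20 + 7 + 3 + 2 + 40 + 30 + 5 = 107.
Total exposure: 5 + 1 + 2 + 1 + 7 + 7 + 2 = 25 kilobases.
Posterior: α' = 7 + 107 = 114, β' = 4 + 25 = 29.
Posterior mean = 114/29 = 114/29; prior mean = 7/4 = 7/4. Difference = 114/29 − 7/4 = 253/116.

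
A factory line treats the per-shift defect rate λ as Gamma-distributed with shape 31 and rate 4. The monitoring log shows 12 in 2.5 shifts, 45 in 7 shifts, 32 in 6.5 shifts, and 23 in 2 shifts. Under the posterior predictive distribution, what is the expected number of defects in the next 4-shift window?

26

Total count: 12 + 45 + 32 + 23 = 112.
Total exposure: 2.5 + 7 + 6.5 + 2 = 18 shifts.
Conjugate update: add total count to the shape and total exposure to the rate, giving Gamma(143, 22).
Predictive mean over a 4-shift window = T·E[λ|data] = 4·143/22 = 26.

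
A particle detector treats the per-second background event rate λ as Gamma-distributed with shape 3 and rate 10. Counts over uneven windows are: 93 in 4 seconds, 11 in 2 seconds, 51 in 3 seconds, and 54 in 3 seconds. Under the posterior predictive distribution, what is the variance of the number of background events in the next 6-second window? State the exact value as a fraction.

8904/121

Total count: 93 + 11 + 51 + 54 = 209.
Total exposure: 4 + 2 + 3 + 3 = 12 seconds.
Conjugate update: add total count to the shape and total exposure to the rate, giving Gamma(212, 22).
The posterior predictive for a window of length T is Negative Binomial with variance T·α'·(β'+T)/β'² = 6·212·28/484 = 8904/121.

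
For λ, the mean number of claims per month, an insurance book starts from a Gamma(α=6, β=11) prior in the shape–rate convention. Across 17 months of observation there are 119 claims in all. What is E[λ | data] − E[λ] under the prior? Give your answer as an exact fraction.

Total count 119 over total exposure 17 months.
Conjugate update: add total count to the shape and total exposure to the rate, giving Gamma(125, 28).
Posterior mean = 125/28 = 125/28; prior mean = 6/11 = 6/11. Difference = 125/28 − 6/11 = 1207/308.

1207/308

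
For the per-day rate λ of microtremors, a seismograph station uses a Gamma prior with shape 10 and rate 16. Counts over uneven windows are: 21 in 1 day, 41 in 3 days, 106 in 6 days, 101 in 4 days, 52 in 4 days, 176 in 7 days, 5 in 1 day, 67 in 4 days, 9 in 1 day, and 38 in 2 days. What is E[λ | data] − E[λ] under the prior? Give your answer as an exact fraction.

4763/392

Total count: 21 + 41 + 106 + 101 + 52 + 176 + 5 + 67 + 9 + 38 = 616.
Total exposure: 1 + 3 + 6 + 4 + 4 + 7 + 1 + 4 + 1 + 2 = 33 days.
Conjugate update: add total count to the shape and total exposure to the rate, giving Gamma(626, 49).
Posterior mean = 626/49 = 626/49; prior mean = 10/16 = 5/8. Difference = 626/49 − 5/8 = 4763/392.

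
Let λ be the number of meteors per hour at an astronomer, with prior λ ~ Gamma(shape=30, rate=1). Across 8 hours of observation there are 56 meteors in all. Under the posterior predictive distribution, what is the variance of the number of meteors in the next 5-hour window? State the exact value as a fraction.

6020/81

Total count 56 over total exposure 8 hours.
Posterior: α' = 30 + 56 = 86, β' = 1 + 8 = 9.
The posterior predictive for a window of length T is Negative Binomial with variance T·α'·(β'+T)/β'² = 5·86·14/81 = 6020/81.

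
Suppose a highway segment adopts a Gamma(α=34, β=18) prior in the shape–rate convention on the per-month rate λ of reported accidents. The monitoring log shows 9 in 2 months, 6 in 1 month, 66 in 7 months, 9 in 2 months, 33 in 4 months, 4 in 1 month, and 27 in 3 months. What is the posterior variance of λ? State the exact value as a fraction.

47/361

Total count: 9 + 6 + 66 + 9 + 33 + 4 + 27 = 154.
Total exposure: 2 + 1 + 7 + 2 + 4 + 1 + 3 = 20 months.
By Gamma–Poisson conjugacy, the posterior is Gamma(α + Σx, β + Σt) = Gamma(34 + 154, 18 + 20) = Gamma(188, 38).
Posterior variance = α'/β'² = 188/1444 = 47/361.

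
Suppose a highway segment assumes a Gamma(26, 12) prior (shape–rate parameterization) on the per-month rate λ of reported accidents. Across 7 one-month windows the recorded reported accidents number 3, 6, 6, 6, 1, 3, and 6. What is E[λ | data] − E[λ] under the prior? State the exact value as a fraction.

5/6

Total count: 3 + 6 + 6 + 6 + 1 + 3 + 6 = 31.
Total exposure: 7 months.
Gamma(α, β) with Poisson data over total exposure Σt gives posterior Gamma(α+Σx, β+Σt) = Gamma(57, 19).
Posterior mean = 57/19 = 3; prior mean = 26/12 = 13/6. Difference = 3 − 13/6 = 5/6.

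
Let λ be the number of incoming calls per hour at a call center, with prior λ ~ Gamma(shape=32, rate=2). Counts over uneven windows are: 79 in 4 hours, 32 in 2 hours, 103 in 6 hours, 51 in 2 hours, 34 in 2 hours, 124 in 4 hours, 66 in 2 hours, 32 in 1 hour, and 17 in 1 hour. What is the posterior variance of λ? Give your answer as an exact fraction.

Total count: 79 + 32 + 103 + 51 + 34 + 124 + 66 + 32 + 17 = 538.
Total exposure: 4 + 2 + 6 + 2 + 2 + 4 + 2 + 1 + 1 = 24 hours.
The Gamma prior is conjugate for the Poisson rate, so λ | data ~ Gamma(32+538, 2+24) = Gamma(570, 26).
Posterior variance = α'/β'² = 570/676 = 285/338.

285/338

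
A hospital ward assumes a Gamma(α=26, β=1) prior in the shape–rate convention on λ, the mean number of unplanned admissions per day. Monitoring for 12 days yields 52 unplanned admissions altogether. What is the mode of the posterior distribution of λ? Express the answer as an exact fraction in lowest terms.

77/13

Total count 52 over total exposure 12 days.
By Gamma–Poisson conjugacy, the posterior is Gamma(α + Σx, β + Σt) = Gamma(26 + 52, 1 + 12) = Gamma(78, 13).
Posterior mode = (α'−1)/β' = 77/13.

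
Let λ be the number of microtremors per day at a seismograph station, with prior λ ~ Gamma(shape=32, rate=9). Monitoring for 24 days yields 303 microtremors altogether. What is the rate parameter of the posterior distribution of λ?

Total count 303 over total exposure 24 days.
By Gamma–Poisson conjugacy, the posterior is Gamma(α + Σx, β + Σt) = Gamma(32 + 303, 9 + 24) = Gamma(335, 33).

33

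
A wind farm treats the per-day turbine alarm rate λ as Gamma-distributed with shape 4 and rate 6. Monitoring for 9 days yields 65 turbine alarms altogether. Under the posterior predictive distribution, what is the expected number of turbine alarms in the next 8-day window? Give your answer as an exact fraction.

Total count 65 over total exposure 9 days.
Gamma(α, β) with Poisson data over total exposure Σt gives posterior Gamma(α+Σx, β+Σt) = Gamma(69, 15).
Predictive mean over an 8-day window = T·E[λ|data] = 8·69/15 = 184/5.

184/5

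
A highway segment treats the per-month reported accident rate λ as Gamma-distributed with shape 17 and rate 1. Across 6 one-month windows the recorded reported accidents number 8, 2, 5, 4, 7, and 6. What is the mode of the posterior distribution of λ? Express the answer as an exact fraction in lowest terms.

48/7

Total count: 8 + 2 + 5 + 4 + 7 + 6 = 32.
Total exposure: 6 months.
Gamma(α, β) with Poisson data over total exposure Σt gives posterior Gamma(α+Σx, β+Σt) = Gamma(49, 7).
Posterior mode = (α'−1)/β' = 48/7.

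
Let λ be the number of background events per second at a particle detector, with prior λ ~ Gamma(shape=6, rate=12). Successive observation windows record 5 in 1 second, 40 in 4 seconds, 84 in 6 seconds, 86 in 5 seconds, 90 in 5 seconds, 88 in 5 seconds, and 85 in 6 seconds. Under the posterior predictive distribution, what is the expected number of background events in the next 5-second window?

Total count: 5 + 40 + 84 + 86 + 90 + 88 + 85 = 478.
Total exposure: 1 + 4 + 6 + 5 + 5 + 5 + 6 = 32 seconds.
Posterior: α' = 6 + 478 = 484, β' = 12 + 32 = 44.
Predictive mean over a 5-second window = T·E[λ|data] = 5·484/44 = 55.

55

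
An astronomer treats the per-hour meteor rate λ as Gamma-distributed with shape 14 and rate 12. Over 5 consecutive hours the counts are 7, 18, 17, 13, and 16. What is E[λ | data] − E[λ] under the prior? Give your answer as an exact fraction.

23/6

Total count: 7 + 18 + 17 + 13 + 16 = 71.
Total exposure: 5 hours.
Posterior: α' = 14 + 71 = 85, β' = 12 + 5 = 17.
Posterior mean = 85/17 = 5; prior mean = 14/12 = 7/6. Difference = 5 − 7/6 = 23/6.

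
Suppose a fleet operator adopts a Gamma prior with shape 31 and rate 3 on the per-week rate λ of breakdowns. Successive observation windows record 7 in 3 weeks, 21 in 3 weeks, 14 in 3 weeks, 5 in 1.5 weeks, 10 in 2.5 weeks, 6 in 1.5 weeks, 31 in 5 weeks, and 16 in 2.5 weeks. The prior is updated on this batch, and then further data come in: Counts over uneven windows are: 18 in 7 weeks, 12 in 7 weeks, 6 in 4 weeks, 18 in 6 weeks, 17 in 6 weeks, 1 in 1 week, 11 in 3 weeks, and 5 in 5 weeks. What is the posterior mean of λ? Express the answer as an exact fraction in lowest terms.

Total count: 7 + 21 + 14 + 5 + 10 + 6 + 31 + 16 = 110.
Total exposure: 3 + 3 + 3 + 1.5 + 2.5 + 1.5 + 5 + 2.5 = 22 weeks.
After the first batch: Gamma(31 + 110, 3 + 22) = Gamma(141, 25).
Total count: 18 + 12 + 6 + 18 + 17 + 1 + 11 + 5 = 88.
Total exposure: 7 + 7 + 4 + 6 + 6 + 1 + 3 + 5 = 39 weeks.
After the second batch: Gamma(141 + 88, 25 + 39) = Gamma(229, 64).
Posterior mean = α'/β' = 229/64.

229/64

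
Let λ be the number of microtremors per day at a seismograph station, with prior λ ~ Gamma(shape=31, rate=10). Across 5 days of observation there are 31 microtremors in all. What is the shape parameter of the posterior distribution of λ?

Total count 31 over total exposure 5 days.
The Gamma prior is conjugate for the Poisson rate, so λ | data ~ Gamma(31+31, 10+5) = Gamma(62, 15).

62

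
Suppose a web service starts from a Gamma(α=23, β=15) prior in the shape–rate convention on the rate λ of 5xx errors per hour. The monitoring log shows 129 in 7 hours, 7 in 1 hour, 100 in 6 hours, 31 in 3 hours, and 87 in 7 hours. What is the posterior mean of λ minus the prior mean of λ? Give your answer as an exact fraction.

Total count: 129 + 7 + 100 + 31 + 87 = 354.
Total exposure: 7 + 1 + 6 + 3 + 7 = 24 hours.
By Gamma–Poisson conjugacy, the posterior is Gamma(α + Σx, β + Σt) = Gamma(23 + 354, 15 + 24) = Gamma(377, 39).
Posterior mean = 377/39 = 29/3; prior mean = 23/15 = 23/15. Difference = 29/3 − 23/15 = 122/15.

122/15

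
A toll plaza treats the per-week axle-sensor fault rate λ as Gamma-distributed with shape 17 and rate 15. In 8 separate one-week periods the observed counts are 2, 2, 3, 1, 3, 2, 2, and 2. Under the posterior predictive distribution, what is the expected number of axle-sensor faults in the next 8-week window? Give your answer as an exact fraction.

Total count: 2 + 2 + 3 + 1 + 3 + 2 + 2 + 2 = 17.
Total exposure: 8 weeks.
The Gamma prior is conjugate for the Poisson rate, so λ | data ~ Gamma(17+17, 15+8) = Gamma(34, 23).
Predictive mean over an 8-week window = T·E[λ|data] = 8·34/23 = 272/23.

272/23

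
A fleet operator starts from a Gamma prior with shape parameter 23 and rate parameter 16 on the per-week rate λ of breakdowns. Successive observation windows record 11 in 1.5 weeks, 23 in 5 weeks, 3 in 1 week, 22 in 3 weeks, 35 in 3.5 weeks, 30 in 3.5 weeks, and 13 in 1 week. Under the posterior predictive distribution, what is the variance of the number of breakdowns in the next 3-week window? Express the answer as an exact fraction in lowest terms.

Total count: 11 + 23 + 3 + 22 + 35 + 30 + 13 = 137.
Total exposure: 1.5 + 5 + 1 + 3 + 3.5 + 3.5 + 1 = 18.5 weeks.
Gamma(α, β) with Poisson data over total exposure Σt gives posterior Gamma(α+Σx, β+Σt) = Gamma(160, 69/2).
The posterior predictive for a window of length T is Negative Binomial with variance T·α'·(β'+T)/β'² = 3·160·(75/2)/(4761/4) = 8000/529.

8000/529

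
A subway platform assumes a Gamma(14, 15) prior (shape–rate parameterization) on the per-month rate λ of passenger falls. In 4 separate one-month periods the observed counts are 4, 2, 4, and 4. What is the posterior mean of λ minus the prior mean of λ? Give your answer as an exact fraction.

Total count: 4 + 2 + 4 + 4 = 14.
Total exposure: 4 months.
By Gamma–Poisson conjugacy, the posterior is Gamma(α + Σx, β + Σt) = Gamma(14 + 14, 15 + 4) = Gamma(28, 19).
Posterior mean = 28/19 = 28/19; prior mean = 14/15 = 14/15. Difference = 28/19 − 14/15 = 154/285.

154/285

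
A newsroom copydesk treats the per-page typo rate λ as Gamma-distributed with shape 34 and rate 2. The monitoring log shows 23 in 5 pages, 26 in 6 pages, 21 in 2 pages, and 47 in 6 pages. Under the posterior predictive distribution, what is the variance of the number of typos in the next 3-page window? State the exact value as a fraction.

1208/49

Total count: 23 + 26 + 21 + 47 = 117.
Total exposure: 5 + 6 + 2 + 6 = 19 pages.
Conjugate update: add total count to the shape and total exposure to the rate, giving Gamma(151, 21).
The posterior predictive for a window of length T is Negative Binomial with variance T·α'·(β'+T)/β'² = 3·151·24/441 = 1208/49.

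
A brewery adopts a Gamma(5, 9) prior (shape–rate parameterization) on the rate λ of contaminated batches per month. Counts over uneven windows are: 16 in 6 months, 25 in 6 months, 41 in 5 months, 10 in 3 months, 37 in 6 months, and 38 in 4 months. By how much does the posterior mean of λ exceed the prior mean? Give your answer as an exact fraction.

Total count: 16 + 25 + 41 + 10 + 37 + 38 = 167.
Total exposure: 6 + 6 + 5 + 3 + 6 + 4 = 30 months.
The Gamma prior is conjugate for the Poisson rate, so λ | data ~ Gamma(5+167, 9+30) = Gamma(172, 39).
Posterior mean = 172/39 = 172/39; prior mean = 5/9 = 5/9. Difference = 172/39 − 5/9 = 451/117.

451/117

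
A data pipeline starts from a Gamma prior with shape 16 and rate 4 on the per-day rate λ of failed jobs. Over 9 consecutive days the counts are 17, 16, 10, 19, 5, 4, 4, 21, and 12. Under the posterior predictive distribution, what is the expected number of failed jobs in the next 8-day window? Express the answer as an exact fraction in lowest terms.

992/13

Total count: 17 + 16 + 10 + 19 + 5 + 4 + 4 + 21 + 12 = 108.
Total exposure: 9 days.
The Gamma prior is conjugate for the Poisson rate, so λ | data ~ Gamma(16+108, 4+9) = Gamma(124, 13).
Predictive mean over an 8-day window = T·E[λ|data] = 8·124/13 = 992/13.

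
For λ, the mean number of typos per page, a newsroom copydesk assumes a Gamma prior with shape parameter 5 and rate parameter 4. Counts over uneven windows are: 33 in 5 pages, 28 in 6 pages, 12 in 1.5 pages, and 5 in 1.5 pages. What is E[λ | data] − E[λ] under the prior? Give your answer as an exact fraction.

Total count: 33 + 28 + 12 + 5 = 78.
Total exposure: 5 + 6 + 1.5 + 1.5 = 14 pages.
The Gamma prior is conjugate for the Poisson rate, so λ | data ~ Gamma(5+78, 4+14) = Gamma(83, 18).
Posterior mean = 83/18 = 83/18; prior mean = 5/4 = 5/4. Difference = 83/18 − 5/4 = 121/36.

121/36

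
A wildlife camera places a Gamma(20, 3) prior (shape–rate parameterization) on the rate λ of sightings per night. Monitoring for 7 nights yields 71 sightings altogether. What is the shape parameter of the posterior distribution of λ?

91

Total count 71 over total exposure 7 nights.
By Gamma–Poisson conjugacy, the posterior is Gamma(α + Σx, β + Σt) = Gamma(20 + 71, 3 + 7) = Gamma(91, 10).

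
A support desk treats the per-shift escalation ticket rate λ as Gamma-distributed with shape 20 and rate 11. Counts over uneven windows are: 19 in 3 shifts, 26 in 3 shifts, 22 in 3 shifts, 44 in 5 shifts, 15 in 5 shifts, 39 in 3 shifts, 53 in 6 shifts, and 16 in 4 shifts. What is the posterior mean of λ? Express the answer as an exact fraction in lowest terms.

Total count: 19 + 26 + 22 + 44 + 15 + 39 + 53 + 16 = 234.
Total exposure: 3 + 3 + 3 + 5 + 5 + 3 + 6 + 4 = 32 shifts.
Posterior: α' = 20 + 234 = 254, β' = 11 + 32 = 43.
Posterior mean = α'/β' = 254/43.

254/43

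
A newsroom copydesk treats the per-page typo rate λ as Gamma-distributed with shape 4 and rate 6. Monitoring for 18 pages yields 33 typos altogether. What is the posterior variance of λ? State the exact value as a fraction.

37/576

Total count 33 over total exposure 18 pages.
Gamma(α, β) with Poisson data over total exposure Σt gives posterior Gamma(α+Σx, β+Σt) = Gamma(37, 24).
Posterior variance = α'/β'² = 37/576.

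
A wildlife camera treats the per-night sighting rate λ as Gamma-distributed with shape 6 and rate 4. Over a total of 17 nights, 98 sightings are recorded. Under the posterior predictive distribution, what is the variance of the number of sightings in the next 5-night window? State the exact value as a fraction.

Total count 98 over total exposure 17 nights.
Conjugate update: add total count to the shape and total exposure to the rate, giving Gamma(104, 21).
The posterior predictive for a window of length T is Negative Binomial with variance T·α'·(β'+T)/β'² = 5·104·26/441 = 13520/441.

13520/441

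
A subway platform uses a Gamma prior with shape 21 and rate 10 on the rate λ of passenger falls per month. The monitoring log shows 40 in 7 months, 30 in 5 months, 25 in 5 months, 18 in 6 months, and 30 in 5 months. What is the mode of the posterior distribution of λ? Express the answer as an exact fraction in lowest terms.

163/38

Total count: 40 + 30 + 25 + 18 + 30 = 143.
Total exposure: 7 + 5 + 5 + 6 + 5 = 28 months.
The Gamma prior is conjugate for the Poisson rate, so λ | data ~ Gamma(21+143, 10+28) = Gamma(164, 38).
Posterior mode = (α'−1)/β' = 163/38.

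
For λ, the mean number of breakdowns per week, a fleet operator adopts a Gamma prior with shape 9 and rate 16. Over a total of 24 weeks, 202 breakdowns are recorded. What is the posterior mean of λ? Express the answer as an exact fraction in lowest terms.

211/40

Total count 202 over total exposure 24 weeks.
The Gamma prior is conjugate for the Poisson rate, so λ | data ~ Gamma(9+202, 16+24) = Gamma(211, 40).
Posterior mean = α'/β' = 211/40.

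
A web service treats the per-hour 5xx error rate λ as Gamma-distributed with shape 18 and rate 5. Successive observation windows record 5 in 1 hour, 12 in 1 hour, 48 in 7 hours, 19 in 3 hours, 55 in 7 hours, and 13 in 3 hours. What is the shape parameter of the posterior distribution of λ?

Total count: 5 + 12 + 48 + 19 + 55 + 13 = 152.
Total exposure: 1 + 1 + 7 + 3 + 7 + 3 = 22 hours.
Gamma(α, β) with Poisson data over total exposure Σt gives posterior Gamma(α+Σx, β+Σt) = Gamma(170, 27).

170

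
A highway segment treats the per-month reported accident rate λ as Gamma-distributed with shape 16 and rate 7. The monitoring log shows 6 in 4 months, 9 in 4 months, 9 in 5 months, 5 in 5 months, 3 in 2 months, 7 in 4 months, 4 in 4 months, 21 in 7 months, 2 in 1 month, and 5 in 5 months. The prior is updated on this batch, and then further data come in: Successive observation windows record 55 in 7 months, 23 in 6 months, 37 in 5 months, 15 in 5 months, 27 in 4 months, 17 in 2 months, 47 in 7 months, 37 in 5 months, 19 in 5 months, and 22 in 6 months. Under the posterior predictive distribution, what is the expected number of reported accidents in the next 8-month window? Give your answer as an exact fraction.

Total count: 6 + 9 + 9 + 5 + 3 + 7 + 4 + 21 + 2 + 5 = 71.
Total exposure: 4 + 4 + 5 + 5 + 2 + 4 + 4 + 7 + 1 + 5 = 41 months.
After the first batch: Gamma(16 + 71, 7 + 41) = Gamma(87, 48).
Total count: 55 + 23 + 37 + 15 + 27 + 17 + 47 + 37 + 19 + 22 = 299.
Total exposure: 7 + 6 + 5 + 5 + 4 + 2 + 7 + 5 + 5 + 6 = 52 months.
After the second batch: Gamma(87 + 299, 48 + 52) = Gamma(386, 100).
Predictive mean over an 8-month window = T·E[λ|data] = 8·386/100 = 772/25.

772/25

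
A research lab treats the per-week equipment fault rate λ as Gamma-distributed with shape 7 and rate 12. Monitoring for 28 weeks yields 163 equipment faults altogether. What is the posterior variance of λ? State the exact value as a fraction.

17/160

Total count 163 over total exposure 28 weeks.
The Gamma prior is conjugate for the Poisson rate, so λ | data ~ Gamma(7+163, 12+28) = Gamma(170, 40).
Posterior variance = α'/β'² = 170/1600 = 17/160.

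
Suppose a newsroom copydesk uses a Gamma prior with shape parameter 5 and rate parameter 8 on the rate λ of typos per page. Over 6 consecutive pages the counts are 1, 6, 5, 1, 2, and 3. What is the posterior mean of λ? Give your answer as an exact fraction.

23/14

Total count: 1 + 6 + 5 + 1 + 2 + 3 = 18.
Total exposure: 6 pages.
By Gamma–Poisson conjugacy, the posterior is Gamma(α + Σx, β + Σt) = Gamma(5 + 18, 8 + 6) = Gamma(23, 14).
Posterior mean = α'/β' = 23/14.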